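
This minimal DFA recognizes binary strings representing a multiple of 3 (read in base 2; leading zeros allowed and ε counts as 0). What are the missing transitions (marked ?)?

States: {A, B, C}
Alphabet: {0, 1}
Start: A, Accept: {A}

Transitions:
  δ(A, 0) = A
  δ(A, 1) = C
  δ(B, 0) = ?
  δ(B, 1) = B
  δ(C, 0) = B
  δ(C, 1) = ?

From the language and accept set, identify what each state tracks — A: value ≡ 0 (mod 3); B: value ≡ 2 (mod 3); C: value ≡ 1 (mod 3).
Each missing δ(q, a) is the state matching the new tracked value after reading a.
δ(B, 0) = C; δ(C, 1) = A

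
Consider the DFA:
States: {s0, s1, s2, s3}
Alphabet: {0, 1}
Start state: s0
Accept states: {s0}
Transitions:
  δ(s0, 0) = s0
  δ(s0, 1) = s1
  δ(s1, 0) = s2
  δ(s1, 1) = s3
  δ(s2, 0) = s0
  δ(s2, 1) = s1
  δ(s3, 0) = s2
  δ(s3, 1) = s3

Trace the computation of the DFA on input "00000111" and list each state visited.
read '0': s0 → s0
  read '0': s0 → s0
  read '0': s0 → s0
  read '0': s0 → s0
  read '0': s0 → s0
  read '1': s0 → s1
  read '1': s1 → s3
  read '1': s3 → s3
s0 -> s0 -> s0 -> s0 -> s0 -> s0 -> s1 -> s3 -> s3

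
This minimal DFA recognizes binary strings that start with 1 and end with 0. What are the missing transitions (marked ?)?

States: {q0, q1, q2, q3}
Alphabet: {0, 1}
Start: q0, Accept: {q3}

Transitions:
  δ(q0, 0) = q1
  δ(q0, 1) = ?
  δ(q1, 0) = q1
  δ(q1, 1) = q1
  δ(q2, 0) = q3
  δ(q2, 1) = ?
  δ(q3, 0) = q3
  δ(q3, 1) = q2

From the language and accept set, identify what each state tracks — q0: no input read; q1: started with 0 (dead); q2: started with 1, last symbol 1; q3: started with 1, last symbol 0.
Each missing δ(q, a) is the state matching the new tracked value after reading a.
δ(q0, 1) = q2; δ(q2, 1) = q2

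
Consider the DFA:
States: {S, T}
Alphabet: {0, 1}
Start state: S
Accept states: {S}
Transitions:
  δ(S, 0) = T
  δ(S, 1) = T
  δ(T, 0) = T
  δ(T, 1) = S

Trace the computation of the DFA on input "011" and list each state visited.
read '0': S → T
  read '1': T → S
  read '1': S → T
S -> T -> S -> T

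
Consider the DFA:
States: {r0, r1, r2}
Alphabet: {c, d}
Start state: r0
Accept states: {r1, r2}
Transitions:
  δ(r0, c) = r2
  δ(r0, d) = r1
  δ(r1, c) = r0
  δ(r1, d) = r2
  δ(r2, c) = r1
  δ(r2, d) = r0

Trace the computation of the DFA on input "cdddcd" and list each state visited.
read 'c': r0 → r2
  read 'd': r2 → r0
  read 'd': r0 → r1
  read 'd': r1 → r2
  read 'c': r2 → r1
  read 'd': r1 → r2
r0 -> r2 -> r0 -> r1 -> r2 -> r1 -> r2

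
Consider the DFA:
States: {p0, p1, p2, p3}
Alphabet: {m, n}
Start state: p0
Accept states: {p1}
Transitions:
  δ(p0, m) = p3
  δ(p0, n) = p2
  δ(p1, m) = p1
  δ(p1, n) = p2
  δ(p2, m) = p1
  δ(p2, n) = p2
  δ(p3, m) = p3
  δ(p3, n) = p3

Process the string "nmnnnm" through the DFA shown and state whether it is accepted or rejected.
Processing string "nmnnnm":
  p0 --n--> p2
  p2 --m--> p1
  p1 --n--> p2
  p2 --n--> p2
  p2 --n--> p2
  p2 --m--> p1
Final state: p1
Accept states: {p1}
Yes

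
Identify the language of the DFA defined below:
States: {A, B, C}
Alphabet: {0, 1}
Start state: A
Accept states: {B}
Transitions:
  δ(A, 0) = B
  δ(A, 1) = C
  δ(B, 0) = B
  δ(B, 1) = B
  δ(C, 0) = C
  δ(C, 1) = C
Testing a few strings:
  '01' → accept
  '1' → reject
  '111' → reject
  '011' → accept
State roles: A=no input read; B=started with 0; C=started with 1 (dead)
All binary strings starting with 0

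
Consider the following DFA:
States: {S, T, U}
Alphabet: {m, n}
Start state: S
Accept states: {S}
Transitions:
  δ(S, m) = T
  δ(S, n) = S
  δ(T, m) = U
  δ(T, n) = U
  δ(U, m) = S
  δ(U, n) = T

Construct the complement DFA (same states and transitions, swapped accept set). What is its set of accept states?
Complement accept states = All states \ Original accept states
= {S, T, U} \ {S}
{T, U}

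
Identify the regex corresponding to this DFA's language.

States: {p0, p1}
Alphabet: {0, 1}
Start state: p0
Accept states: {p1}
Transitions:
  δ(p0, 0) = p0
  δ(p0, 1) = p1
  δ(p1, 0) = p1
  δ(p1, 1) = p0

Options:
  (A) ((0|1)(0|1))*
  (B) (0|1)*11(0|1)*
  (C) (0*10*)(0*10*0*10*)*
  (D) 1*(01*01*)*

Check each option against the DFA on short strings; one disagreement eliminates an option:
  (A) ((0|1)(0|1))*: on ε the DFA stays in p0 and rejects (p0 ∉ Accept), but the regex matches it → eliminate
  (B) (0|1)*11(0|1)*: on '1' the DFA goes p0 → p1 and accepts (p1 ∈ Accept), but the regex does not match it → eliminate
  (C) (0*10*)(0*10*0*10*)*: agrees with the DFA on every string of length ≤ 6
  (D) 1*(01*01*)*: on ε the DFA stays in p0 and rejects (p0 ∉ Accept), but the regex matches it → eliminate
Only (C) is consistent with the DFA.
(C) (0*10*)(0*10*0*10*)*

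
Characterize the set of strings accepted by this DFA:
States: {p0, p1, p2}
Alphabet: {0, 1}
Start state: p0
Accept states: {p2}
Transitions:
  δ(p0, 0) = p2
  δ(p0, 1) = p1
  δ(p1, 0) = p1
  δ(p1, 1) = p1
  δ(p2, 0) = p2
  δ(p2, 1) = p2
Testing a few strings:
  '100' → reject
  '1' → reject
  '001' → accept
  '10' → reject
State roles: p0=no input read; p1=started with 1 (dead); p2=started with 0
All binary strings starting with 0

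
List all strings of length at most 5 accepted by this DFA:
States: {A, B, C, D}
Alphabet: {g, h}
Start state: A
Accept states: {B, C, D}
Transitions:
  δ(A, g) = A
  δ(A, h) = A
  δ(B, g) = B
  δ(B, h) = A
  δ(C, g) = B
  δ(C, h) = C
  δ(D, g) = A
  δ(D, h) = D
None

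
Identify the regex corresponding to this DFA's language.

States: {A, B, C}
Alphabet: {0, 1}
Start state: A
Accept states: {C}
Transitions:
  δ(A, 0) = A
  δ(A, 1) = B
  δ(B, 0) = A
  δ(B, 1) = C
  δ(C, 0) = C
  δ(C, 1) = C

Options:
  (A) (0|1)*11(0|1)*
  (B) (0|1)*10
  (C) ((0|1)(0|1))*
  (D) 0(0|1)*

Check each option against the DFA on short strings; one disagreement eliminates an option:
  (A) (0|1)*11(0|1)*: agrees with the DFA on every string of length ≤ 6
  (B) (0|1)*10: on '10' the DFA goes A → B → A and rejects (A ∉ Accept), but the regex matches it → eliminate
  (C) ((0|1)(0|1))*: on ε the DFA stays in A and rejects (A ∉ Accept), but the regex matches it → eliminate
  (D) 0(0|1)*: on '0' the DFA goes A → A and rejects (A ∉ Accept), but the regex matches it → eliminate
Only (A) is consistent with the DFA.
(A) (0|1)*11(0|1)*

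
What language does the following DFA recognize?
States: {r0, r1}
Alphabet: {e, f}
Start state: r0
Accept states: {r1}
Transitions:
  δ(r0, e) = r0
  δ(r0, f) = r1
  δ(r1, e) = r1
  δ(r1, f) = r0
Testing a few strings:
  'eee' → reject
  'ef' → accept
  'e' → reject
  'fee' → accept
State roles: r0=even number of f's so far; r1=odd number of f's so far
All strings over {e,f} with an odd number of f's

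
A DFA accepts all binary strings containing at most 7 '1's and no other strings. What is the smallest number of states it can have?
By Myhill–Nerode, count the distinguishable equivalence classes: 9 classes — having seen 0, 1, …, 7, or >7 copies of '1'; counts 0 through 7 are accepting and >7 is dead.
9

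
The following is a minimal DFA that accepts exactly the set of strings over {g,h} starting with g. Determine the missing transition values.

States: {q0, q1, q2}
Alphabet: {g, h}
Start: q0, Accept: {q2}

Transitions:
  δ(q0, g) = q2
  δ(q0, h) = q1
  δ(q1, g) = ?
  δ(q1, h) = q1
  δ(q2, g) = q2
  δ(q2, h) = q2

From the language and accept set, identify what each state tracks — q0: no input read; q1: started with h (dead); q2: started with g.
Each missing δ(q, a) is the state matching the new tracked value after reading a.
δ(q1, g) = q1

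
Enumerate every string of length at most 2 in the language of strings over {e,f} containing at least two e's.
ee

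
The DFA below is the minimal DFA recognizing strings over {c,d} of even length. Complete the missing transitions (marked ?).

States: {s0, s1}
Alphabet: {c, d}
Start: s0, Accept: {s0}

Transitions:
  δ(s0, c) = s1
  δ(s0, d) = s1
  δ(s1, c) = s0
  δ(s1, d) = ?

From the language and accept set, identify what each state tracks — s0: even length so far; s1: odd length so far.
Each missing δ(q, a) is the state matching the new tracked value after reading a.
δ(s1, d) = s0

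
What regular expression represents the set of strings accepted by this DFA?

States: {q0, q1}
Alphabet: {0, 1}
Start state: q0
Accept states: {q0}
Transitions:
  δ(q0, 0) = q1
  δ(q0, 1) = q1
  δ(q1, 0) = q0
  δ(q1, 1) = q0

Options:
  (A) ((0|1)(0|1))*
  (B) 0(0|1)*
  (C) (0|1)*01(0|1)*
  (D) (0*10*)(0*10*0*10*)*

Check each option against the DFA on short strings; one disagreement eliminates an option:
  (A) ((0|1)(0|1))*: agrees with the DFA on every string of length ≤ 6
  (B) 0(0|1)*: on ε the DFA stays in q0 and accepts (q0 ∈ Accept), but the regex does not match it → eliminate
  (C) (0|1)*01(0|1)*: on ε the DFA stays in q0 and accepts (q0 ∈ Accept), but the regex does not match it → eliminate
  (D) (0*10*)(0*10*0*10*)*: on ε the DFA stays in q0 and accepts (q0 ∈ Accept), but the regex does not match it → eliminate
Only (A) is consistent with the DFA.
(A) ((0|1)(0|1))*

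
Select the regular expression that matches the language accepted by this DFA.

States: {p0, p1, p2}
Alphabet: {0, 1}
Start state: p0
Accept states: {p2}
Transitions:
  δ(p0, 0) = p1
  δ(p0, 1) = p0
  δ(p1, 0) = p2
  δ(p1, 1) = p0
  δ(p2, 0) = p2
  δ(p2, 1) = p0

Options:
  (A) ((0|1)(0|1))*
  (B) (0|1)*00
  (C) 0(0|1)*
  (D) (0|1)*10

Check each option against the DFA on short strings; one disagreement eliminates an option:
  (A) ((0|1)(0|1))*: on ε the DFA stays in p0 and rejects (p0 ∉ Accept), but the regex matches it → eliminate
  (B) (0|1)*00: agrees with the DFA on every string of length ≤ 6
  (C) 0(0|1)*: on '0' the DFA goes p0 → p1 and rejects (p1 ∉ Accept), but the regex matches it → eliminate
  (D) (0|1)*10: on '00' the DFA goes p0 → p1 → p2 and accepts (p2 ∈ Accept), but the regex does not match it → eliminate
Only (B) is consistent with the DFA.
(B) (0|1)*00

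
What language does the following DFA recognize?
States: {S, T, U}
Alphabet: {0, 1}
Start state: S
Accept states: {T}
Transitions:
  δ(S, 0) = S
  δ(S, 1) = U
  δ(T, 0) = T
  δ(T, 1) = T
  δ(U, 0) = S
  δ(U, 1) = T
Testing a few strings:
  '0' → reject
  '0001' → reject
  '1111' → accept
  '0011' → accept
State roles: S=no progress toward 11; T=substring 11 seen; U=one trailing 1
All binary strings containing the substring 11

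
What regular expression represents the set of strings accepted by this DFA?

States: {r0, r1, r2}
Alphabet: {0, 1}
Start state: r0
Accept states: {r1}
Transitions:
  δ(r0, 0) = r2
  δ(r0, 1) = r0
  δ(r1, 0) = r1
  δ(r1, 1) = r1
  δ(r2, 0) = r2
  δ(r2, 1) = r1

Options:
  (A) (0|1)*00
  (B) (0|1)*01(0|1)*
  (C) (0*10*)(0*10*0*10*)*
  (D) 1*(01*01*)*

Check each option against the DFA on short strings; one disagreement eliminates an option:
  (A) (0|1)*00: on '00' the DFA goes r0 → r2 → r2 and rejects (r2 ∉ Accept), but the regex matches it → eliminate
  (B) (0|1)*01(0|1)*: agrees with the DFA on every string of length ≤ 6
  (C) (0*10*)(0*10*0*10*)*: on '1' the DFA goes r0 → r0 and rejects (r0 ∉ Accept), but the regex matches it → eliminate
  (D) 1*(01*01*)*: on ε the DFA stays in r0 and rejects (r0 ∉ Accept), but the regex matches it → eliminate
Only (B) is consistent with the DFA.
(B) (0|1)*01(0|1)*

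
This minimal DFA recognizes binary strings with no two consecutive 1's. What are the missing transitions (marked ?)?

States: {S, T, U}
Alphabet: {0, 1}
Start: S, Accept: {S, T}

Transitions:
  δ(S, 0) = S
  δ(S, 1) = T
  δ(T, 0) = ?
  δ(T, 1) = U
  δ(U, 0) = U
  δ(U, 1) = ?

From the language and accept set, identify what each state tracks — S: last symbol not 1 (ok); T: last symbol 1 (ok); U: saw 11 (dead).
Each missing δ(q, a) is the state matching the new tracked value after reading a.
δ(T, 0) = S; δ(U, 1) = U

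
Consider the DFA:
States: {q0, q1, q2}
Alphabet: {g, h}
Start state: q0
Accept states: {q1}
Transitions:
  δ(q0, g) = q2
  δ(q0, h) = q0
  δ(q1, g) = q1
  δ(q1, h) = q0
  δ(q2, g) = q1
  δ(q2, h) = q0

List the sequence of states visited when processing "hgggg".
read 'h': q0 → q0
  read 'g': q0 → q2
  read 'g': q2 → q1
  read 'g': q1 → q1
  read 'g': q1 → q1
q0 -> q0 -> q2 -> q1 -> q1 -> q1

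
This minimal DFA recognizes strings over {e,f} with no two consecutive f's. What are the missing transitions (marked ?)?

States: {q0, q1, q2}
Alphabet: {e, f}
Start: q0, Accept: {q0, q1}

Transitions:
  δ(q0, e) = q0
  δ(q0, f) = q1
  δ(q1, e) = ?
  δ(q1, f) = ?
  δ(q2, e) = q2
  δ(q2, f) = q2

From the language and accept set, identify what each state tracks — q0: last symbol not f (ok); q1: last symbol f (ok); q2: saw ff (dead).
Each missing δ(q, a) is the state matching the new tracked value after reading a.
δ(q1, e) = q0; δ(q1, f) = q2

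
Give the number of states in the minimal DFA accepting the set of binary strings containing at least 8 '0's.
By Myhill–Nerode, count the distinguishable equivalence classes: 9 classes — having seen 0, 1, …, 7, or ≥8 copies of '0'; any two classes i < j (j ≤ 8) are distinguished by the string 0^(8−j), which takes class j to 8 copies (accepted) but leaves class i below 8 (rejected).
9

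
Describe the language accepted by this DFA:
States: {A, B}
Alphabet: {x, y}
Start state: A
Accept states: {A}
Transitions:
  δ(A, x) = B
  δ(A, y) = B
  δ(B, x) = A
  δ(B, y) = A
Testing a few strings:
  'xxy' → reject
  'xy' → accept
  'xyx' → reject
  'y' → reject
State roles: A=even length so far; B=odd length so far
All strings over {x,y} of even length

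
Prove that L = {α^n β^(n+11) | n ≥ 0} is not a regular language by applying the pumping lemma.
Assume L is regular with pumping length p. Idea: pumping the α-block breaks the fixed offset of 11.
Choose s = α^p β^(p+11) ∈ L. By the pumping lemma, s = xyz with |xy| ≤ p, |y| > 0, so y = α^k with k ≥ 1. Then xy²z = α^(p+k) β^(p+11). For this to be in L we would need p+11 = (p+k)+11, i.e. k = 0, contradicting k ≥ 1. So xy²z ∉ L.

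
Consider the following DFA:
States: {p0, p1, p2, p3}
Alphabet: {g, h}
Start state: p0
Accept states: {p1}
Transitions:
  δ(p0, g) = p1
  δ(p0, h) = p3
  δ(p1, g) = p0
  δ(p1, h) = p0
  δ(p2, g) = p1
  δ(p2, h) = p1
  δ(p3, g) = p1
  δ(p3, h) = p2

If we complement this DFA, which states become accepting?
Complement accept states = All states \ Original accept states
= {p0, p1, p2, p3} \ {p1}
{p0, p2, p3}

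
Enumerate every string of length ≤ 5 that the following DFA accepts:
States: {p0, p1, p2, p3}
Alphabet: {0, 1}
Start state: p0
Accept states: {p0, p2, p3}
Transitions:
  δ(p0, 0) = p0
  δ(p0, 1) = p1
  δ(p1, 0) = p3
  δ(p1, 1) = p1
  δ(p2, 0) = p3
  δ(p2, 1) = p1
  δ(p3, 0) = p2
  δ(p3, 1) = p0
ε, 0, 00, 10, 000, 010, 100, 101, 110, 0000, 0010, 0100, 0101, 0110, 1000, 1010, 1100, 1101, 1110, 00000, 00010, 00100, 00101, 00110, 01000, 01010, 01100, 01101, 01110, 10000, 10001, 10010, 10100, 10110, 11000, 11010, 11100, 11101, 11110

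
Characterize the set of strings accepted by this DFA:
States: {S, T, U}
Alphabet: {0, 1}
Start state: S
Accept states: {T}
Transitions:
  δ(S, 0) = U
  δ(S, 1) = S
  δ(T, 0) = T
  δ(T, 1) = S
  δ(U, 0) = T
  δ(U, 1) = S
Testing a few strings:
  '01' → reject
  '1101' → reject
  '0' → reject
  '001' → reject
State roles: S=last symbol not 0; T=two trailing 0's; U=one trailing 0
All binary strings ending with 00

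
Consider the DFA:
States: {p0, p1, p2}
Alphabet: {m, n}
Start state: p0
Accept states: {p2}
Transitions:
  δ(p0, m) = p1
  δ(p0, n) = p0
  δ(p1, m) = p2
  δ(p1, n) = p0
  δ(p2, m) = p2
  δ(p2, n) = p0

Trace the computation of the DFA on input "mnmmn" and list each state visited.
read 'm': p0 → p1
  read 'n': p1 → p0
  read 'm': p0 → p1
  read 'm': p1 → p2
  read 'n': p2 → p0
p0 -> p1 -> p0 -> p1 -> p2 -> p0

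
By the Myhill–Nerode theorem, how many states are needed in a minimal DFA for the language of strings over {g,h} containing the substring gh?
By Myhill–Nerode, count the distinguishable equivalence classes: three classes — no g yet / g seen but no gh / gh seen.
3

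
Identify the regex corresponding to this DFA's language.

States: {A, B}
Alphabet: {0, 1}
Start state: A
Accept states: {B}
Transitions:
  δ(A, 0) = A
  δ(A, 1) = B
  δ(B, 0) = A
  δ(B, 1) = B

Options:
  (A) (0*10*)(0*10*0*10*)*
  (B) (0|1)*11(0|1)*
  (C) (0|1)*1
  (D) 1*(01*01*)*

Check each option against the DFA on short strings; one disagreement eliminates an option:
  (A) (0*10*)(0*10*0*10*)*: on '10' the DFA goes A → B → A and rejects (A ∉ Accept), but the regex matches it → eliminate
  (B) (0|1)*11(0|1)*: on '1' the DFA goes A → B and accepts (B ∈ Accept), but the regex does not match it → eliminate
  (C) (0|1)*1: agrees with the DFA on every string of length ≤ 6
  (D) 1*(01*01*)*: on ε the DFA stays in A and rejects (A ∉ Accept), but the regex matches it → eliminate
Only (C) is consistent with the DFA.
(C) (0|1)*1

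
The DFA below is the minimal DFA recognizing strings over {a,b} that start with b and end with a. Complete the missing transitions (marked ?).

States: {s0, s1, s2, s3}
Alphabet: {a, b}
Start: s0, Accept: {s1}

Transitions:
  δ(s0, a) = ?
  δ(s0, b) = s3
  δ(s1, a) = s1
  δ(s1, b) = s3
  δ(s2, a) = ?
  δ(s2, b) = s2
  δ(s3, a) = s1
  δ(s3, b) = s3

From the language and accept set, identify what each state tracks — s0: no input read; s1: started with b, last symbol a; s2: started with a (dead); s3: started with b, last symbol b.
Each missing δ(q, a) is the state matching the new tracked value after reading a.
δ(s0, a) = s2; δ(s2, a) = s2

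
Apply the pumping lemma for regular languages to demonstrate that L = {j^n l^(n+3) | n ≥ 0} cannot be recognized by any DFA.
Assume L is regular with pumping length p. Idea: pumping the j-block breaks the fixed offset of 3.
Choose s = j^p l^(p+3) ∈ L. By the pumping lemma, s = xyz with |xy| ≤ p, |y| > 0, so y = j^k with k ≥ 1. Then xy²z = j^(p+k) l^(p+3). For this to be in L we would need p+3 = (p+k)+3, i.e. k = 0, contradicting k ≥ 1. So xy²z ∉ L.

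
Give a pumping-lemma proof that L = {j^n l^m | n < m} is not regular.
Assume L is regular with pumping length p. Idea: pumping up the j-block makes the j-count reach the l-count.
Choose s = j^p l^(p+1) ∈ L. By the pumping lemma, s = xyz with |xy| ≤ p, |y| > 0, so y = j^k with k ≥ 1. Then xy²z = j^(p+k) l^(p+1). Since p+k ≥ p+1, the number of j's is no longer strictly less than the number of l's, so xy²z ∉ L.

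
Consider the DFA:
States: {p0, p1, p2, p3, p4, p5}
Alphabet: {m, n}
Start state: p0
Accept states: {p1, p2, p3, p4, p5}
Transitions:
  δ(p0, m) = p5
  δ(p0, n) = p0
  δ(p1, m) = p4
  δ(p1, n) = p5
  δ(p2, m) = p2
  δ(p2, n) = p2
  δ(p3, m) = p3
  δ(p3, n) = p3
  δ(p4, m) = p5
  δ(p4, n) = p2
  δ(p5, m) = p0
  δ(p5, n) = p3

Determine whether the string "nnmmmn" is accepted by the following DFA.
Processing string "nnmmmn":
  p0 --n--> p0
  p0 --n--> p0
  p0 --m--> p5
  p5 --m--> p0
  p0 --m--> p5
  p5 --n--> p3
Final state: p3
Accept states: {p1, p2, p3, p4, p5}
Yes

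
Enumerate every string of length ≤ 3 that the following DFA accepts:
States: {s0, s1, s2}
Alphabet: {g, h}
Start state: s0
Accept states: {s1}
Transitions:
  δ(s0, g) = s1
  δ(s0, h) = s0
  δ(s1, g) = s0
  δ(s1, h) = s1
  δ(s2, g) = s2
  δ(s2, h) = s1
g, gh, hg, ggg, ghh, hgh, hhg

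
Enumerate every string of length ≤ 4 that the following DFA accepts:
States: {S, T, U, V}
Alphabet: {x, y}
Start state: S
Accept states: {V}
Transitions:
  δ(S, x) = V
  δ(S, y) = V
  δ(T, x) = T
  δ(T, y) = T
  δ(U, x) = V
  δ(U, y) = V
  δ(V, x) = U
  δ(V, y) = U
x, y, xxx, xxy, xyx, xyy, yxx, yxy, yyx, yyy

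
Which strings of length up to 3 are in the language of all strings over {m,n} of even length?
ε, mm, mn, nm, nn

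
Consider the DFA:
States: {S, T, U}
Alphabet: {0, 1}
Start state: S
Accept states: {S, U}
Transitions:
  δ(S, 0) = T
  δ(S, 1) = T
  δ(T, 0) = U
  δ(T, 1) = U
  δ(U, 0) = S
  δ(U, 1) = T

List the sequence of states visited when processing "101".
read '1': S → T
  read '0': T → U
  read '1': U → T
S -> T -> U -> T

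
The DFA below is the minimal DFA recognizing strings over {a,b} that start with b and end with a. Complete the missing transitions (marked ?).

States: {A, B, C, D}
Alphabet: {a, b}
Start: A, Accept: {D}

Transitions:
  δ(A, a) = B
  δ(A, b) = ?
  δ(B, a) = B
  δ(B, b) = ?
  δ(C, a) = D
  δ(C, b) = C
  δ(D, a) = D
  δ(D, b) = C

From the language and accept set, identify what each state tracks — A: no input read; B: started with a (dead); C: started with b, last symbol b; D: started with b, last symbol a.
Each missing δ(q, a) is the state matching the new tracked value after reading a.
δ(A, b) = C; δ(B, b) = B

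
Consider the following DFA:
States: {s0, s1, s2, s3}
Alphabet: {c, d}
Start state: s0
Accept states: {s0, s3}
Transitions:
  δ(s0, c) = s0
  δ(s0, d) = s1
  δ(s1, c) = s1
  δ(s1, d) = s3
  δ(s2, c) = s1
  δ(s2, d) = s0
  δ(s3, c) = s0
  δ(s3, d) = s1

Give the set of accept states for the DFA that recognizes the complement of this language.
Complement accept states = All states \ Original accept states
= {s0, s1, s2, s3} \ {s0, s3}
{s1, s2}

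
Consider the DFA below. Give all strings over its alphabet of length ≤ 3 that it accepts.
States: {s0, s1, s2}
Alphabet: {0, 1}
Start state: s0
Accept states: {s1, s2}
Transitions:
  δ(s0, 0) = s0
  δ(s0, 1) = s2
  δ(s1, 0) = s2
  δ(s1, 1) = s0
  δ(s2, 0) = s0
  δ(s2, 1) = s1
1, 01, 11, 001, 011, 101, 110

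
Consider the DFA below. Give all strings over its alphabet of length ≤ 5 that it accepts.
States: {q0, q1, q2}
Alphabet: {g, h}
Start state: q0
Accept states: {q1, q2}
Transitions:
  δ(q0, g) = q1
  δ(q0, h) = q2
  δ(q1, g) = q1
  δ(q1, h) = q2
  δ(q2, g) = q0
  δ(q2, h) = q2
g, h, gg, gh, hh, ggg, ggh, ghh, hgg, hgh, hhh, gggg, gggh, gghh, ghgg, ghgh, ghhh, hggg, hggh, hghh, hhgg, hhgh, hhhh, ggggg, ggggh, ggghh, gghgg, gghgh, gghhh, ghggg, ghggh, ghghh, ghhgg, ghhgh, ghhhh, hgggg, hgggh, hgghh, hghgg, hghgh, hghhh, hhggg, hhggh, hhghh, hhhgg, hhhgh, hhhhh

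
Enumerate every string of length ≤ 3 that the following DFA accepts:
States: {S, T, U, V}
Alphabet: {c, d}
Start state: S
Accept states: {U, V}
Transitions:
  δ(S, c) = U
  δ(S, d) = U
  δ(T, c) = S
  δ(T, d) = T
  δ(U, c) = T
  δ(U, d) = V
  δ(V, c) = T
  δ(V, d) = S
c, d, cd, dd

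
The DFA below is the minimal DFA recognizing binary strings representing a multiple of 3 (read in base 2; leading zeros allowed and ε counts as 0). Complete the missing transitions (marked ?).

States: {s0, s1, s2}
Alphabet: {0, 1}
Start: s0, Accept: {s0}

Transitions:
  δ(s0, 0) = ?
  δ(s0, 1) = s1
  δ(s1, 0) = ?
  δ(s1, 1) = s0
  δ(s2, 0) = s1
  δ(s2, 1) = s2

From the language and accept set, identify what each state tracks — s0: value ≡ 0 (mod 3); s1: value ≡ 1 (mod 3); s2: value ≡ 2 (mod 3).
Each missing δ(q, a) is the state matching the new tracked value after reading a.
δ(s0, 0) = s0; δ(s1, 0) = s2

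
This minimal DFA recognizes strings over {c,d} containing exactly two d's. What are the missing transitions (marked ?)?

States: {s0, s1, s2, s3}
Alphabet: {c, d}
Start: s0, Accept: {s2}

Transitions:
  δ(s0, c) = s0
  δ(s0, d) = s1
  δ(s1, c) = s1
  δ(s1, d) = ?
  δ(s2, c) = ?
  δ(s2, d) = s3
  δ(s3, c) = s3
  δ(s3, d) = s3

From the language and accept set, identify what each state tracks — s0: zero d's; s1: one d; s2: two d's; s3: ≥ three d's (dead).
Each missing δ(q, a) is the state matching the new tracked value after reading a.
δ(s1, d) = s2; δ(s2, c) = s2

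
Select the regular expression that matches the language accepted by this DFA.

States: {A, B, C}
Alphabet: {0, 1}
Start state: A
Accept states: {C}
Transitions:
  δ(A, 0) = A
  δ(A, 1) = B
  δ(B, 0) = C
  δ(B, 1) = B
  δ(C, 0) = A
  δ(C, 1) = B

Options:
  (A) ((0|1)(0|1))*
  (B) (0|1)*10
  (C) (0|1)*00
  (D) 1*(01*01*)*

Check each option against the DFA on short strings; one disagreement eliminates an option:
  (A) ((0|1)(0|1))*: on ε the DFA stays in A and rejects (A ∉ Accept), but the regex matches it → eliminate
  (B) (0|1)*10: agrees with the DFA on every string of length ≤ 6
  (C) (0|1)*00: on '00' the DFA goes A → A → A and rejects (A ∉ Accept), but the regex matches it → eliminate
  (D) 1*(01*01*)*: on ε the DFA stays in A and rejects (A ∉ Accept), but the regex matches it → eliminate
Only (B) is consistent with the DFA.
(B) (0|1)*10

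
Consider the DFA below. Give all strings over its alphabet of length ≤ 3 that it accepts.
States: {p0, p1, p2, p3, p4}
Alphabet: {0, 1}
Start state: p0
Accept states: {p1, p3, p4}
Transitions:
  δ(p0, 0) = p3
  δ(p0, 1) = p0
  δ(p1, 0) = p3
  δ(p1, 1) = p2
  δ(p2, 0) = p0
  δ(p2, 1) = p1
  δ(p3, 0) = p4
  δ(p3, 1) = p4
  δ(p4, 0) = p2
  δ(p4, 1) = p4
0, 00, 01, 10, 001, 011, 100, 101, 110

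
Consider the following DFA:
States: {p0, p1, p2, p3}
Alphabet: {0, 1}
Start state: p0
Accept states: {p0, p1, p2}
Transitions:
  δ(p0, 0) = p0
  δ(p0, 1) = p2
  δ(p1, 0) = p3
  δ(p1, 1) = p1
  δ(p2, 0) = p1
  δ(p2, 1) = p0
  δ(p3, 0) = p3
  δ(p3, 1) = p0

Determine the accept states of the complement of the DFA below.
Complement accept states = All states \ Original accept states
= {p0, p1, p2, p3} \ {p0, p1, p2}
{p3}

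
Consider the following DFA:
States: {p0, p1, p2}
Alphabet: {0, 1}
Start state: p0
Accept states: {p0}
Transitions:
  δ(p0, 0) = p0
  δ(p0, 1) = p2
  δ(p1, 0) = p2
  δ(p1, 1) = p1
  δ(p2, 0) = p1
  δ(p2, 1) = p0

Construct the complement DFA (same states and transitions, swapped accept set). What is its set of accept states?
Complement accept states = All states \ Original accept states
= {p0, p1, p2} \ {p0}
{p1, p2}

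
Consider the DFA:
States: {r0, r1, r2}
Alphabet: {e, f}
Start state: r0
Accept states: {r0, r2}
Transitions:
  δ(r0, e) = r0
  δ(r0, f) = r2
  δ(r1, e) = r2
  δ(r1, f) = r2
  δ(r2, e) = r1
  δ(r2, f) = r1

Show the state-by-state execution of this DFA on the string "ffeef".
read 'f': r0 → r2
  read 'f': r2 → r1
  read 'e': r1 → r2
  read 'e': r2 → r1
  read 'f': r1 → r2
r0 -> r2 -> r1 -> r2 -> r1 -> r2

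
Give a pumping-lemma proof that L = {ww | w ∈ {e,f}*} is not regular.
Assume L is regular with pumping length p. Idea: pumping the leading e-block breaks the equality of the two halves.
Choose s = e^p f e^p f ∈ L (with w = e^p f). |s| = 2p+2 ≥ p. By the pumping lemma, s = xyz with |xy| ≤ p, |y| > 0, so y = e^k with k ≥ 1, in the first e-block. Then xy²z = e^(p+k) f e^p f, of length 2p+2+k. If k is odd this length is odd, so it cannot be of the form ww. If k is even, each half has length p+1+k/2 ≤ p+k, so the first half lies entirely inside the leading e-block and contains no f, while the second half ends in f; the halves differ. Either way xy²z ∉ L.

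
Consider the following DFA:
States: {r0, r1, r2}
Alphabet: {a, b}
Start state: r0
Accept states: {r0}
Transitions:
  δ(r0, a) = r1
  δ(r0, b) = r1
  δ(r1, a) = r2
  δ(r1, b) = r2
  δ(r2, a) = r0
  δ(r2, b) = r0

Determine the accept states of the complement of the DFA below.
Complement accept states = All states \ Original accept states
= {r0, r1, r2} \ {r0}
{r1, r2}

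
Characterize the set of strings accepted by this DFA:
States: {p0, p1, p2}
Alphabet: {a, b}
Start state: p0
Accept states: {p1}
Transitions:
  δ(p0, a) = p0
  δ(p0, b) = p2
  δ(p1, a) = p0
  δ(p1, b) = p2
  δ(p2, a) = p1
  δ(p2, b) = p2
Testing a few strings:
  'ab' → reject
  'a' → reject
  'bbb' → reject
  'aa' → reject
State roles: p0=no suffix match; p1=suffix is ba; p2=one trailing b
All strings over {a,b} ending with ba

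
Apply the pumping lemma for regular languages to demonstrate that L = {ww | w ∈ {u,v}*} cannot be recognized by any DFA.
Assume L is regular with pumping length p. Idea: pumping the leading u-block breaks the equality of the two halves.
Choose s = u^p v u^p v ∈ L (with w = u^p v). |s| = 2p+2 ≥ p. By the pumping lemma, s = xyz with |xy| ≤ p, |y| > 0, so y = u^k with k ≥ 1, in the first u-block. Then xy²z = u^(p+k) v u^p v, of length 2p+2+k. If k is odd this length is odd, so it cannot be of the form ww. If k is even, each half has length p+1+k/2 ≤ p+k, so the first half lies entirely inside the leading u-block and contains no v, while the second half ends in v; the halves differ. Either way xy²z ∉ L.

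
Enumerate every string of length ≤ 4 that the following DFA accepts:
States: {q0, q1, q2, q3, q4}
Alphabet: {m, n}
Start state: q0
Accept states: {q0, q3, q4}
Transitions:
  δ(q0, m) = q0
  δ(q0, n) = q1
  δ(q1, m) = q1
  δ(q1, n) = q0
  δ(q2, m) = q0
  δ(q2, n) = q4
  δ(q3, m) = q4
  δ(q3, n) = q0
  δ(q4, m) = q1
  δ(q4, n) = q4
ε, m, mm, nn, mmm, mnn, nmn, nnm, mmmm, mmnn, mnmn, mnnm, nmmn, nmnm, nnmm, nnnn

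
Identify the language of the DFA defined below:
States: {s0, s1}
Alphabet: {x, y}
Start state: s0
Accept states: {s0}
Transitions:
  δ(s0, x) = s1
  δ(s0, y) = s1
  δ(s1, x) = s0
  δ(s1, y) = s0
Testing a few strings:
  'yy' → accept
  'yxx' → reject
  'xx' → accept
  'xyy' → reject
State roles: s0=even length so far; s1=odd length so far
All strings over {x,y} of even length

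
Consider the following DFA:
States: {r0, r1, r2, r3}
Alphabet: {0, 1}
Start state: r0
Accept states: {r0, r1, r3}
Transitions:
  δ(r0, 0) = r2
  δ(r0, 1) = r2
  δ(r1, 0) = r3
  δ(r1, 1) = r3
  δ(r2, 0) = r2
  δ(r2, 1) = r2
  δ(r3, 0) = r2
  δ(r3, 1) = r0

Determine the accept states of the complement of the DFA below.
Complement accept states = All states \ Original accept states
= {r0, r1, r2, r3} \ {r0, r1, r3}
{r2}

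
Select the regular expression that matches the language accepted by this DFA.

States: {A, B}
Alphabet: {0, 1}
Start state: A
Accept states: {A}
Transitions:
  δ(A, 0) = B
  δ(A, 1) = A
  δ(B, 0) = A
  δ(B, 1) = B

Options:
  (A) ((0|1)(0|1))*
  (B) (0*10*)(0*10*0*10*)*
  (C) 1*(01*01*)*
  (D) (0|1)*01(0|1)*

Check each option against the DFA on short strings; one disagreement eliminates an option:
  (A) ((0|1)(0|1))*: on '1' the DFA goes A → A and accepts (A ∈ Accept), but the regex does not match it → eliminate
  (B) (0*10*)(0*10*0*10*)*: on ε the DFA stays in A and accepts (A ∈ Accept), but the regex does not match it → eliminate
  (C) 1*(01*01*)*: agrees with the DFA on every string of length ≤ 6
  (D) (0|1)*01(0|1)*: on ε the DFA stays in A and accepts (A ∈ Accept), but the regex does not match it → eliminate
Only (C) is consistent with the DFA.
(C) 1*(01*01*)*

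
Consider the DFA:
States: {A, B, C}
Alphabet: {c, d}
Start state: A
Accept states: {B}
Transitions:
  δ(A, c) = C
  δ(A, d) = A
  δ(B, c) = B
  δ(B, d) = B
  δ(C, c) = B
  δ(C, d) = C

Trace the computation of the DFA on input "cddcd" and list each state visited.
read 'c': A → C
  read 'd': C → C
  read 'd': C → C
  read 'c': C → B
  read 'd': B → B
A -> C -> C -> C -> B -> B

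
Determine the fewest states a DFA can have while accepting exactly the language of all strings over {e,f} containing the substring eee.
By Myhill–Nerode, count the distinguishable equivalence classes: 4 classes — one per longest suffix of the input that is a prefix of 'eee' (lengths 0 through 2), plus an absorbing 'already seen eee' class.
4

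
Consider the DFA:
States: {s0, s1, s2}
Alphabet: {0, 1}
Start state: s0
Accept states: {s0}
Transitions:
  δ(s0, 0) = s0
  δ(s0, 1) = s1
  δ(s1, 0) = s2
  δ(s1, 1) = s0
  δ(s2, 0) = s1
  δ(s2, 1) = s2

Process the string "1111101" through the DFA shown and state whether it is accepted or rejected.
Processing string "1111101":
  s0 --1--> s1
  s1 --1--> s0
  s0 --1--> s1
  s1 --1--> s0
  s0 --1--> s1
  s1 --0--> s2
  s2 --1--> s2
Final state: s2
Accept states: {s0}
No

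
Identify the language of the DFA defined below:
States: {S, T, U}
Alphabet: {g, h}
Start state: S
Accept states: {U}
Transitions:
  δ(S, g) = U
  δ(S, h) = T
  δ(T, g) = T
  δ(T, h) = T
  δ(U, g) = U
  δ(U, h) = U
Testing a few strings:
  'g' → accept
  'gg' → accept
  'h' → reject
  'hgh' → reject
State roles: S=no input read; T=started with h (dead); U=started with g
All strings over {g,h} starting with g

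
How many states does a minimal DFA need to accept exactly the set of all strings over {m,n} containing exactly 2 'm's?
By Myhill–Nerode, count the distinguishable equivalence classes: 4 classes — having seen 0, 1, 2, or >2 copies of 'm'; the count-2 class is the only accepting one and >2 is dead.
4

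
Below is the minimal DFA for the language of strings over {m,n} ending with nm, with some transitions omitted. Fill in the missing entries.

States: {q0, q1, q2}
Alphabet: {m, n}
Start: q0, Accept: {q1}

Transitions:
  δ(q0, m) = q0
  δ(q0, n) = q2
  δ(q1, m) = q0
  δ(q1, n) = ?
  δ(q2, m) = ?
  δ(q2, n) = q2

From the language and accept set, identify what each state tracks — q0: no suffix match; q1: suffix is nm; q2: one trailing n.
Each missing δ(q, a) is the state matching the new tracked value after reading a.
δ(q1, n) = q2; δ(q2, m) = q1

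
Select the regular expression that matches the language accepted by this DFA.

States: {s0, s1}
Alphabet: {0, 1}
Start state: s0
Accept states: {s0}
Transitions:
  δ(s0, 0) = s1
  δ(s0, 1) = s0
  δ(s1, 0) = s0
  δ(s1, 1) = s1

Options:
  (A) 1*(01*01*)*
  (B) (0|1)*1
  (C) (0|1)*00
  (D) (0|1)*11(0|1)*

Check each option against the DFA on short strings; one disagreement eliminates an option:
  (A) 1*(01*01*)*: agrees with the DFA on every string of length ≤ 6
  (B) (0|1)*1: on ε the DFA stays in s0 and accepts (s0 ∈ Accept), but the regex does not match it → eliminate
  (C) (0|1)*00: on ε the DFA stays in s0 and accepts (s0 ∈ Accept), but the regex does not match it → eliminate
  (D) (0|1)*11(0|1)*: on ε the DFA stays in s0 and accepts (s0 ∈ Accept), but the regex does not match it → eliminate
Only (A) is consistent with the DFA.
(A) 1*(01*01*)*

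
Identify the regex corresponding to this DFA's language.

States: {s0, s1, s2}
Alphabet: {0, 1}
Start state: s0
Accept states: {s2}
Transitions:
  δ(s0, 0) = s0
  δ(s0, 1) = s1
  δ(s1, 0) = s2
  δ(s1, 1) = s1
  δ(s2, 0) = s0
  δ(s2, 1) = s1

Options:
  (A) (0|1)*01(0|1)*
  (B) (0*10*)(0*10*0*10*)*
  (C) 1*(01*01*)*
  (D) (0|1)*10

Check each option against the DFA on short strings; one disagreement eliminates an option:
  (A) (0|1)*01(0|1)*: on '01' the DFA goes s0 → s0 → s1 and rejects (s1 ∉ Accept), but the regex matches it → eliminate
  (B) (0*10*)(0*10*0*10*)*: on '1' the DFA goes s0 → s1 and rejects (s1 ∉ Accept), but the regex matches it → eliminate
  (C) 1*(01*01*)*: on ε the DFA stays in s0 and rejects (s0 ∉ Accept), but the regex matches it → eliminate
  (D) (0|1)*10: agrees with the DFA on every string of length ≤ 6
Only (D) is consistent with the DFA.
(D) (0|1)*10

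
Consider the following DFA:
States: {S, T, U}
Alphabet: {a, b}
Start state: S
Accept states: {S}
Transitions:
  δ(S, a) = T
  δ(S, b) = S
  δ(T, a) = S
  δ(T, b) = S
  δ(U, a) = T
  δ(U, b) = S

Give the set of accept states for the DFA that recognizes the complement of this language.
Complement accept states = All states \ Original accept states
= {S, T, U} \ {S}
{T, U}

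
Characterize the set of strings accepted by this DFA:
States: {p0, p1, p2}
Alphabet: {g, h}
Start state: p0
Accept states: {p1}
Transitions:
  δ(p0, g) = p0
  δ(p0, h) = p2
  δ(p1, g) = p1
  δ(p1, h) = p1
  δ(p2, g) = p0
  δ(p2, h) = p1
Testing a few strings:
  'g' → reject
  'gh' → reject
  'hhh' → accept
  'ghh' → accept
State roles: p0=no progress toward hh; p1=substring hh seen; p2=one trailing h
All strings over {g,h} containing the substring hh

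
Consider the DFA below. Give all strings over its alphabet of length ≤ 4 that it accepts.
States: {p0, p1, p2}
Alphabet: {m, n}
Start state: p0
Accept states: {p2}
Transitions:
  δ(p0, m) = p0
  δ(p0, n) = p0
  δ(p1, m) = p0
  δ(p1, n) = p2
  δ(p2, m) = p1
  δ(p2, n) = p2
None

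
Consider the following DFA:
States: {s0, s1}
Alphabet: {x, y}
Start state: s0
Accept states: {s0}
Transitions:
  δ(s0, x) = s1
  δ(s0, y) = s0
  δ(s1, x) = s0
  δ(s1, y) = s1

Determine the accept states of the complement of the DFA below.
Complement accept states = All states \ Original accept states
= {s0, s1} \ {s0}
{s1}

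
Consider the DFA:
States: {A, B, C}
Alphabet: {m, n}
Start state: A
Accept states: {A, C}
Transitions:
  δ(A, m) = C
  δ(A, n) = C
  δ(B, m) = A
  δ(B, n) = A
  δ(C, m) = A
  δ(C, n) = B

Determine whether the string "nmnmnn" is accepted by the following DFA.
Processing string "nmnmnn":
  A --n--> C
  C --m--> A
  A --n--> C
  C --m--> A
  A --n--> C
  C --n--> B
Final state: B
Accept states: {A, C}
No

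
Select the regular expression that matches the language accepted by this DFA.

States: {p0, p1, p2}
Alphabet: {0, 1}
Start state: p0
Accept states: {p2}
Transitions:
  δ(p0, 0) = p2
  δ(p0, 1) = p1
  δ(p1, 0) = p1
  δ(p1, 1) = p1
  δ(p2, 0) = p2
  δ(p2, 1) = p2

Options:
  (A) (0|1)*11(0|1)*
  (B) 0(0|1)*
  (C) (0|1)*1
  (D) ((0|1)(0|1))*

Check each option against the DFA on short strings; one disagreement eliminates an option:
  (A) (0|1)*11(0|1)*: on '0' the DFA goes p0 → p2 and accepts (p2 ∈ Accept), but the regex does not match it → eliminate
  (B) 0(0|1)*: agrees with the DFA on every string of length ≤ 6
  (C) (0|1)*1: on '0' the DFA goes p0 → p2 and accepts (p2 ∈ Accept), but the regex does not match it → eliminate
  (D) ((0|1)(0|1))*: on ε the DFA stays in p0 and rejects (p0 ∉ Accept), but the regex matches it → eliminate
Only (B) is consistent with the DFA.
(B) 0(0|1)*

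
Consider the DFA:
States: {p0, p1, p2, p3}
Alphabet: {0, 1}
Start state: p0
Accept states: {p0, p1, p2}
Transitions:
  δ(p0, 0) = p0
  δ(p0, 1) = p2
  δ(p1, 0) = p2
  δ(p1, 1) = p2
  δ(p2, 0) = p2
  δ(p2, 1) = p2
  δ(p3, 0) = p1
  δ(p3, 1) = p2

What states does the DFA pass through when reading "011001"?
read '0': p0 → p0
  read '1': p0 → p2
  read '1': p2 → p2
  read '0': p2 → p2
  read '0': p2 → p2
  read '1': p2 → p2
p0 -> p0 -> p2 -> p2 -> p2 -> p2 -> p2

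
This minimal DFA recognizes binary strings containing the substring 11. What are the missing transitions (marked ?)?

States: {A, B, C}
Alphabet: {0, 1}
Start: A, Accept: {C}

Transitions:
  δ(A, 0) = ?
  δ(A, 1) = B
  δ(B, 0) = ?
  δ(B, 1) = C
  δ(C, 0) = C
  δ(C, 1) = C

From the language and accept set, identify what each state tracks — A: no progress toward 11; B: one trailing 1; C: substring 11 seen.
Each missing δ(q, a) is the state matching the new tracked value after reading a.
δ(A, 0) = A; δ(B, 0) = A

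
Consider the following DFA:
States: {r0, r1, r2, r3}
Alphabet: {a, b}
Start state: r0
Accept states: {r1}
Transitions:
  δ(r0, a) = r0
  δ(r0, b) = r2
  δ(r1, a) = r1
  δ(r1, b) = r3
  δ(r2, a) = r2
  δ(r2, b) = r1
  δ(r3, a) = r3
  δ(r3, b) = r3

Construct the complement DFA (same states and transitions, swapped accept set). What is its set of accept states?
Complement accept states = All states \ Original accept states
= {r0, r1, r2, r3} \ {r1}
{r0, r2, r3}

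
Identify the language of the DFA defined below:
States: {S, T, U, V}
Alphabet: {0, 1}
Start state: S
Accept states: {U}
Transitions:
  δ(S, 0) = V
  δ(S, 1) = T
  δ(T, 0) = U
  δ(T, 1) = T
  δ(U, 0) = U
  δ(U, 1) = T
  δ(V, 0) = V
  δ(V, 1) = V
Testing a few strings:
  '0' → reject
  '1' → reject
  '101' → reject
  '11' → reject
State roles: S=no input read; T=started with 1, last symbol 1; U=started with 1, last symbol 0; V=started with 0 (dead)
All binary strings that start with 1 and end with 0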